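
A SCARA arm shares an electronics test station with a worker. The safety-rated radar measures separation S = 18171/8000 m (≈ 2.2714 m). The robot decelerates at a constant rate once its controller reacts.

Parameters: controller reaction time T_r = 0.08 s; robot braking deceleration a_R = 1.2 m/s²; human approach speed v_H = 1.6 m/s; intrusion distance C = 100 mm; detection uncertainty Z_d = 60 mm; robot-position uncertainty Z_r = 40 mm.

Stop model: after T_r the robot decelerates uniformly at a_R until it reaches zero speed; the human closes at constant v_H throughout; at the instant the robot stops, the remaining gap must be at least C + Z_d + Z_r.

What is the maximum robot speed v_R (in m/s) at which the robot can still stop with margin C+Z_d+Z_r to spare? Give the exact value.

quadratic (5/12)·v² + (106/75)·v + (-15547/8000) = 0
  disc = (106/75)² − 4·(5/12)·(-15547/8000) = 1885129/360000 ; √disc = 1373/600
  v_R = (−(106/75) + 1373/600) / (2·(5/12)) = 21/20 m/s
check:
braking lasts T_s = (21/20)/(6/5) = 0.8750 s
robot covers v_R·T_r = 1.0500·0.0800 = 0.0840 m before braking
robot covers 1.0500·0.8750 − ½·1.2000·0.8750² = 0.4594 m while stopping
person approaches 1.6000·(0.0800+0.8750) = 1.5280 m
margins: 0.1000+0.0600+0.0400 = 0.2000 m
sum ≈ 0.0840+0.4594+1.5280+0.2000 ≈ 2.2714 m = S ✓

v_R_max = 21/20 m/s = 1.0500 m/s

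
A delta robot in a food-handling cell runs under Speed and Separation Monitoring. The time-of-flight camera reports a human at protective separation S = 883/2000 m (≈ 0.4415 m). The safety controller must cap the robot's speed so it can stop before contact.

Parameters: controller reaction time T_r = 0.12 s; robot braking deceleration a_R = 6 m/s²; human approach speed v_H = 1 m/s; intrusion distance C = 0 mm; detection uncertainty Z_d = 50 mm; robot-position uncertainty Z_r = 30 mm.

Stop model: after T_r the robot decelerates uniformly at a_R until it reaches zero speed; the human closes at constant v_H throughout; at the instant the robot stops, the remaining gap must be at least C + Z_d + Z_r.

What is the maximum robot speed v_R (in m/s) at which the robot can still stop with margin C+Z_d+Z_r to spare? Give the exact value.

collect terms ⇒ (1/12)·v_R² + (43/150)·v_R + (-483/2000) = 0
  disc = (43/150)² − 4·(1/12)·(-483/2000) = 14641/90000 ; √disc = 121/300
  v_R = (−(43/150) + 121/300) / (2·(1/12)) = 7/10 m/s
check:
braking lasts T_s = (7/10)/6 = 0.1167 s
reaction-phase robot travel = 0.7000·0.1200 = 0.0840 m
robot covers 0.7000·0.1167 − ½·6.0000·0.1167² = 0.0408 m while stopping
human closes 1.0000·0.2367 = 0.2367 m
residual clearance needed = 0.0000+0.0500+0.0300 = 0.0800 m
sum ≈ 0.0840+0.0408+0.2367+0.0800 ≈ 0.4415 m = S ✓

v_R_max = 7/10 m/s = 0.7000 m/s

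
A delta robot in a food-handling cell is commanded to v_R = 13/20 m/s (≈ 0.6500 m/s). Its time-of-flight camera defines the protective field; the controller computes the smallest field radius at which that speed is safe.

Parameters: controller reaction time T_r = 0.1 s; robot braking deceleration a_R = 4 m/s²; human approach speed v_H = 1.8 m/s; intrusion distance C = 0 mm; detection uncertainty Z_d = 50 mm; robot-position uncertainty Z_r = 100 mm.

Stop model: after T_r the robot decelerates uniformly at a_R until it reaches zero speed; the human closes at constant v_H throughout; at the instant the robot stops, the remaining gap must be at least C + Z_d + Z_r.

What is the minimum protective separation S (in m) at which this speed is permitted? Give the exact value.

S_min = 2369/3200 m = 0.7403 m

braking lasts T_s = (13/20)/4 = 0.1625 s
reaction-phase robot travel = 0.6500·0.1000 = 0.0650 m
robot under decel: 0.6500²/(2·4.0000) = 0.0528 m
human over T_r+T_s: 1.8000·(0.1000+0.1625) = 0.4725 m
residual clearance needed = 0.0000+0.0500+0.1000 = 0.1500 m
S_min ≈ 0.0650+0.0528+0.4725+0.1500  ⇒  S_min = 2369/3200 m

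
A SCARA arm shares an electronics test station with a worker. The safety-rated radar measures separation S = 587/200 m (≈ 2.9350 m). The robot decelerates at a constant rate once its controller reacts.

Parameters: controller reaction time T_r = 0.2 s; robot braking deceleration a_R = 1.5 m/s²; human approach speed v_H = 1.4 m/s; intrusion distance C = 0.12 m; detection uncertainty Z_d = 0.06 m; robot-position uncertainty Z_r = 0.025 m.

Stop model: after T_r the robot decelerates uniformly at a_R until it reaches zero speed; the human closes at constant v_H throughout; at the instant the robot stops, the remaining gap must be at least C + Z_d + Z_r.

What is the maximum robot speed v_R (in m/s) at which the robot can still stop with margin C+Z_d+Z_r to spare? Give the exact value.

v_R_max = 3/2 m/s = 1.5000 m/s

collect terms ⇒ (1/3)·v_R² + (17/15)·v_R + (-49/20) = 0
  disc = (17/15)² − 4·(1/3)·(-49/20) = 1024/225 ; √disc = 32/15
  v_R = (−(17/15) + 32/15) / (2·(1/3)) = 3/2 m/s
check:
T_s = v_R/a_R = (3/2)/(3/2) = 1.0000 s
robot covers v_R·T_r = 1.5000·0.2000 = 0.3000 m before braking
braking distance = 1.5000²/(2·1.5000) = 0.7500 m
human closes 1.4000·1.2000 = 1.6800 m
C+Z_d+Z_r = 0.1200+0.0600+0.0250 = 0.2050 m
sum ≈ 0.3000+0.7500+1.6800+0.2050 ≈ 2.9350 m = S ✓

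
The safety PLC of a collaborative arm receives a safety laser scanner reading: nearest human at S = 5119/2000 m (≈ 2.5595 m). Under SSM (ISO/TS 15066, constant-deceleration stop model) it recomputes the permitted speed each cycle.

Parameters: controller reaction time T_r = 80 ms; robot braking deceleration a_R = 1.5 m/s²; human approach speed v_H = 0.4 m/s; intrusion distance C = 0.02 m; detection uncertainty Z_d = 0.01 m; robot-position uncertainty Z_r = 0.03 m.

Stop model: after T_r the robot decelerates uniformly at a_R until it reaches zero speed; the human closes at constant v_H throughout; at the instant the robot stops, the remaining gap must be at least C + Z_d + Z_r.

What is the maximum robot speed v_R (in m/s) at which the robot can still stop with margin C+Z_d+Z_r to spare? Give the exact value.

collect terms ⇒ (1/3)·v_R² + (26/75)·v_R + (-987/400) = 0
  disc = (26/75)² − 4·(1/3)·(-987/400) = 76729/22500 ; √disc = 277/150
  v_R = (−(26/75) + 277/150) / (2·(1/3)) = 9/4 m/s
check:
braking lasts T_s = (9/4)/(3/2) = 1.5000 s
robot covers v_R·T_r = 2.2500·0.0800 = 0.1800 m before braking
braking distance = 2.2500²/(2·1.5000) = 1.6875 m
person approaches 0.4000·(0.0800+1.5000) = 0.6320 m
margins: 0.0200+0.0100+0.0300 = 0.0600 m
sum ≈ 0.1800+1.6875+0.6320+0.0600 ≈ 2.5595 m = S ✓

v_R_max = 9/4 m/s = 2.2500 m/s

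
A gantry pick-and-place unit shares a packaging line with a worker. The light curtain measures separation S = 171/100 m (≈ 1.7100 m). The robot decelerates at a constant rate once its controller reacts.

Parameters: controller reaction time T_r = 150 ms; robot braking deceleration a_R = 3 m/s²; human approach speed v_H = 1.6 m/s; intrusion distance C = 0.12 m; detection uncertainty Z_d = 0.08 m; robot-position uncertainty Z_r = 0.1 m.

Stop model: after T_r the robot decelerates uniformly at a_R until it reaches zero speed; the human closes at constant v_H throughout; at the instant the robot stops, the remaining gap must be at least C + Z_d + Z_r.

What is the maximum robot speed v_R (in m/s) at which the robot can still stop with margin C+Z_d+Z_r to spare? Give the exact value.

v_R_max = 13/10 m/s = 1.3000 m/s

collect terms ⇒ (1/6)·v_R² + (41/60)·v_R + (-117/100) = 0
  disc = (41/60)² − 4·(1/6)·(-117/100) = 4489/3600 ; √disc = 67/60
  v_R = (−(41/60) + 67/60) / (2·(1/6)) = 13/10 m/s
check:
braking lasts T_s = (13/10)/3 = 0.4333 s
robot in T_r: 1.3000·0.1500 = 0.1950 m
robot covers 1.3000·0.4333 − ½·3.0000·0.4333² = 0.2817 m while stopping
person approaches 1.6000·(0.1500+0.4333) = 0.9333 m
residual clearance needed = 0.1200+0.0800+0.1000 = 0.3000 m
sum ≈ 0.1950+0.2817+0.9333+0.3000 ≈ 1.7100 m = S ✓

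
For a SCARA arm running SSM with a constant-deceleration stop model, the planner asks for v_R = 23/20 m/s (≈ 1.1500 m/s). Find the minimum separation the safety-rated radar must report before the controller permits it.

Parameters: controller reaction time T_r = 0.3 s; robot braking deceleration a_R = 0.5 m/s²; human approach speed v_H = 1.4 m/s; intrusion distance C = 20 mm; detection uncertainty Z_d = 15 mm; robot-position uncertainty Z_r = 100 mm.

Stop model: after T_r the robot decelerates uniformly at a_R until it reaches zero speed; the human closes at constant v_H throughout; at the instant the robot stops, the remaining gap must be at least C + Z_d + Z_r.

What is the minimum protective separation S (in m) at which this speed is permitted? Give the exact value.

T_s = v_R/a_R = (23/20)/(1/2) = 2.3000 s
robot covers v_R·T_r = 1.1500·0.3000 = 0.3450 m before braking
robot covers 1.1500·2.3000 − ½·0.5000·2.3000² = 1.3225 m while stopping
human closes 1.4000·2.6000 = 3.6400 m
C+Z_d+Z_r = 0.0200+0.0150+0.1000 = 0.1350 m
S_min ≈ 0.3450+1.3225+3.6400+0.1350  ⇒  S_min = 2177/400 m

S_min = 2177/400 m = 5.4425 m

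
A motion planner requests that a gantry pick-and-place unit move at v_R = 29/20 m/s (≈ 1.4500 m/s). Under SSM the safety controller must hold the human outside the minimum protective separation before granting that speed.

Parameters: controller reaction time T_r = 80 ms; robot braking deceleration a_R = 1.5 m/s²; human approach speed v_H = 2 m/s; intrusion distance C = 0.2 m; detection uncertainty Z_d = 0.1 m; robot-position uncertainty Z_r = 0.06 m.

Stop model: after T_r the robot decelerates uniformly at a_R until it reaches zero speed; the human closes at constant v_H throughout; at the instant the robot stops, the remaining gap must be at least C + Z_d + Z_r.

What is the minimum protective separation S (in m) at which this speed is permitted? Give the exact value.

S_min = 19621/6000 m = 3.2702 m

T_s = v_R/a_R = (29/20)/(3/2) = 0.9667 s
robot covers v_R·T_r = 1.4500·0.0800 = 0.1160 m before braking
robot covers 1.4500·0.9667 − ½·1.5000·0.9667² = 0.7008 m while stopping
human over T_r+T_s: 2.0000·(0.0800+0.9667) = 2.0933 m
margins: 0.2000+0.1000+0.0600 = 0.3600 m
S_min ≈ 0.1160+0.7008+2.0933+0.3600  ⇒  S_min = 19621/6000 m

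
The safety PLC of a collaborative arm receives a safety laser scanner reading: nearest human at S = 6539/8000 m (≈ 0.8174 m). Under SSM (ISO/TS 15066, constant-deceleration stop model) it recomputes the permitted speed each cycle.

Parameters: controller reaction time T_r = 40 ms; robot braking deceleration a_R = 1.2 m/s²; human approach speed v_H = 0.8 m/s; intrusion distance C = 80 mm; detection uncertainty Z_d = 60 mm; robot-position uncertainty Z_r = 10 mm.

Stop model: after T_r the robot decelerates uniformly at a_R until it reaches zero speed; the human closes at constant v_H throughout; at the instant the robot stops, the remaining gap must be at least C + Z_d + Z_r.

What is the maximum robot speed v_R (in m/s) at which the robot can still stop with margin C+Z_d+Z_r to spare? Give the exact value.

v_R_max = 13/20 m/s = 0.6500 m/s

at the boundary: (5/12)·v² + (53/75)·v + (-5083/8000) = 0
  disc = (53/75)² − 4·(5/12)·(-5083/8000) = 561001/360000 ; √disc = 749/600
  v_R = (−(53/75) + 749/600) / (2·(5/12)) = 13/20 m/s
check:
stop time T_s = (13/20)/(6/5) = 0.5417 s
robot covers v_R·T_r = 0.6500·0.0400 = 0.0260 m before braking
braking distance = 0.6500²/(2·1.2000) = 0.1760 m
person approaches 0.8000·(0.0400+0.5417) = 0.4653 m
C+Z_d+Z_r = 0.0800+0.0600+0.0100 = 0.1500 m
sum ≈ 0.0260+0.1760+0.4653+0.1500 ≈ 0.8174 m = S ✓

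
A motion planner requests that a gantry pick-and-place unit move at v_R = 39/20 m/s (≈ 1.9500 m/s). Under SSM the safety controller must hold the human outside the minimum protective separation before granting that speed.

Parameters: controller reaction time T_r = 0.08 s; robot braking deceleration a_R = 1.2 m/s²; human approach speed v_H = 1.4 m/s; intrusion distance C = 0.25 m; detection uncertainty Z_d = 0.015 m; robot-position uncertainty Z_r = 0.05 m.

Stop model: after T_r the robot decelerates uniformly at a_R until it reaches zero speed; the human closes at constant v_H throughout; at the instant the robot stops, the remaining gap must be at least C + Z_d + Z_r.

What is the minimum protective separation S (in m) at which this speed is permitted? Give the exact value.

S_min = 35539/8000 m = 4.4424 m

stop time T_s = (39/20)/(6/5) = 1.6250 s
robot in T_r: 1.9500·0.0800 = 0.1560 m
robot covers 1.9500·1.6250 − ½·1.2000·1.6250² = 1.5844 m while stopping
person approaches 1.4000·(0.0800+1.6250) = 2.3870 m
margins: 0.2500+0.0150+0.0500 = 0.3150 m
S_min ≈ 0.1560+1.5844+2.3870+0.3150  ⇒  S_min = 35539/8000 m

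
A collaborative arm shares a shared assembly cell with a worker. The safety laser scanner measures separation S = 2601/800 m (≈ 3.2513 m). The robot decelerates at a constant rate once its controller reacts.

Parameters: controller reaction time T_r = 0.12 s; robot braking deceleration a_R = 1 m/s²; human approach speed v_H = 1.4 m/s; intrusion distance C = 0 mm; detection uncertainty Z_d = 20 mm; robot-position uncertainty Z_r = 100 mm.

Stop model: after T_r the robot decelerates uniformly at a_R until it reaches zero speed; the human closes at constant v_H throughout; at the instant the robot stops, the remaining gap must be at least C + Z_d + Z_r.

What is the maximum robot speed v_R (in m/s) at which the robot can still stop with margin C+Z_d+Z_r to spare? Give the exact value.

collect terms ⇒ (1/2)·v_R² + (38/25)·v_R + (-11853/4000) = 0
  disc = (38/25)² − 4·(1/2)·(-11853/4000) = 82369/10000 ; √disc = 287/100
  v_R = (−(38/25) + 287/100) / (2·(1/2)) = 27/20 m/s
check:
T_s = v_R/a_R = (27/20)/1 = 1.3500 s
robot in T_r: 1.3500·0.1200 = 0.1620 m
robot under decel: 1.3500²/(2·1.0000) = 0.9113 m
person approaches 1.4000·(0.1200+1.3500) = 2.0580 m
margins: 0.0000+0.0200+0.1000 = 0.1200 m
sum ≈ 0.1620+0.9113+2.0580+0.1200 ≈ 3.2513 m = S ✓

v_R_max = 27/20 m/s = 1.3500 m/s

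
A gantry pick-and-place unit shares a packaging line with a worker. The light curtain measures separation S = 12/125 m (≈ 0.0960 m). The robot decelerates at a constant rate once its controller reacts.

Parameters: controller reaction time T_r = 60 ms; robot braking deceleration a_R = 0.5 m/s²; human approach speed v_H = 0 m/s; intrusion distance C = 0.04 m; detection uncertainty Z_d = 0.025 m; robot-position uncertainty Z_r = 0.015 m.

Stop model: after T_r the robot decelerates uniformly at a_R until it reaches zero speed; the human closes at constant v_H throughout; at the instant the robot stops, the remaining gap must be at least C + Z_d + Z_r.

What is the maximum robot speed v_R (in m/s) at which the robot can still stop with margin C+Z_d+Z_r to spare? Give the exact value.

quadratic (1)·v² + (3/50)·v + (-2/125) = 0
  disc = (3/50)² − 4·(1)·(-2/125) = 169/2500 ; √disc = 13/50
  v_R = (−(3/50) + 13/50) / (2·(1)) = 1/10 m/s
check:
T_s = v_R/a_R = (1/10)/(1/2) = 0.2000 s
robot in T_r: 0.1000·0.0600 = 0.0060 m
robot under decel: 0.1000²/(2·0.5000) = 0.0100 m
human over T_r+T_s: 0.0000·(0.0600+0.2000) = 0.0000 m
C+Z_d+Z_r = 0.0400+0.0250+0.0150 = 0.0800 m
sum ≈ 0.0060+0.0100+0.0000+0.0800 ≈ 0.0960 m = S ✓

v_R_max = 1/10 m/s = 0.1000 m/s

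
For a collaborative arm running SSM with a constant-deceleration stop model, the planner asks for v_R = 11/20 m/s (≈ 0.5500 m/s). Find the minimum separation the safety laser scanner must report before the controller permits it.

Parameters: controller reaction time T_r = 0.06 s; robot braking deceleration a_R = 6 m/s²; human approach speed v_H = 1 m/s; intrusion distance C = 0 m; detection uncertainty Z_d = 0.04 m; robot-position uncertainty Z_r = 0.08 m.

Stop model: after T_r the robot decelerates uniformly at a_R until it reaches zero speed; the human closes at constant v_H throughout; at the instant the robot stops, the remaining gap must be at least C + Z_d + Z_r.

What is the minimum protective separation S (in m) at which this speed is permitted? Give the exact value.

S_min = 2639/8000 m = 0.3299 m

stop time T_s = (11/20)/6 = 0.0917 s
reaction-phase robot travel = 0.5500·0.0600 = 0.0330 m
braking distance = 0.5500²/(2·6.0000) = 0.0252 m
person approaches 1.0000·(0.0600+0.0917) = 0.1517 m
residual clearance needed = 0.0000+0.0400+0.0800 = 0.1200 m
S_min ≈ 0.0330+0.0252+0.1517+0.1200  ⇒  S_min = 2639/8000 m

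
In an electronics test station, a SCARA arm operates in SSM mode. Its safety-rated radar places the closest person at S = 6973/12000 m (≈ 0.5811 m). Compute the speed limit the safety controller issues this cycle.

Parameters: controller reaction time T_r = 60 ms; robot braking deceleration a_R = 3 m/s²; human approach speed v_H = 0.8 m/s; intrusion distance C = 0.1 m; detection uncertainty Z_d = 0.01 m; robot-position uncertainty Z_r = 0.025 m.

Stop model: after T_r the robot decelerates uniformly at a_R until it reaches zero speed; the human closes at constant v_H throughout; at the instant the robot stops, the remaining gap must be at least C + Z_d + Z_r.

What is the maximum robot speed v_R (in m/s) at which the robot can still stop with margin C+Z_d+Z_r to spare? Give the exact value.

v_R_max = 17/20 m/s = 0.8500 m/s

collect terms ⇒ (1/6)·v_R² + (49/150)·v_R + (-4777/12000) = 0
  disc = (49/150)² − 4·(1/6)·(-4777/12000) = 3721/10000 ; √disc = 61/100
  v_R = (−(49/150) + 61/100) / (2·(1/6)) = 17/20 m/s
check:
stop time T_s = (17/20)/3 = 0.2833 s
robot covers v_R·T_r = 0.8500·0.0600 = 0.0510 m before braking
robot covers 0.8500·0.2833 − ½·3.0000·0.2833² = 0.1204 m while stopping
human over T_r+T_s: 0.8000·(0.0600+0.2833) = 0.2747 m
residual clearance needed = 0.1000+0.0100+0.0250 = 0.1350 m
sum ≈ 0.0510+0.1204+0.2747+0.1350 ≈ 0.5811 m = S ✓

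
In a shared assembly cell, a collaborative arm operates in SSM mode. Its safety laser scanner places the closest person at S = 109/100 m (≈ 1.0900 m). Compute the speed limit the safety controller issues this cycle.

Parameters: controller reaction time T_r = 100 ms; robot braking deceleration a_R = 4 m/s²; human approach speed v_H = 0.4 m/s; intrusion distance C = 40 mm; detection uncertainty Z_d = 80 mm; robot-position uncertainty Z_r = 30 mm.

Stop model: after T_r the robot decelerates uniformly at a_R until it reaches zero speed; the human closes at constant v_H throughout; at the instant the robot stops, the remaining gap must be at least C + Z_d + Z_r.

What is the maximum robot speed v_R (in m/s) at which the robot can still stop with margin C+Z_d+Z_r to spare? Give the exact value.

collect terms ⇒ (1/8)·v_R² + (1/5)·v_R + (-9/10) = 0
  disc = (1/5)² − 4·(1/8)·(-9/10) = 49/100 ; √disc = 7/10
  v_R = (−(1/5) + 7/10) / (2·(1/8)) = 2 m/s
check:
stop time T_s = 2/4 = 0.5000 s
robot covers v_R·T_r = 2.0000·0.1000 = 0.2000 m before braking
robot covers 2.0000·0.5000 − ½·4.0000·0.5000² = 0.5000 m while stopping
person approaches 0.4000·(0.1000+0.5000) = 0.2400 m
margins: 0.0400+0.0800+0.0300 = 0.1500 m
sum ≈ 0.2000+0.5000+0.2400+0.1500 ≈ 1.0900 m = S ✓

v_R_max = 2 m/s = 2.0000 m/s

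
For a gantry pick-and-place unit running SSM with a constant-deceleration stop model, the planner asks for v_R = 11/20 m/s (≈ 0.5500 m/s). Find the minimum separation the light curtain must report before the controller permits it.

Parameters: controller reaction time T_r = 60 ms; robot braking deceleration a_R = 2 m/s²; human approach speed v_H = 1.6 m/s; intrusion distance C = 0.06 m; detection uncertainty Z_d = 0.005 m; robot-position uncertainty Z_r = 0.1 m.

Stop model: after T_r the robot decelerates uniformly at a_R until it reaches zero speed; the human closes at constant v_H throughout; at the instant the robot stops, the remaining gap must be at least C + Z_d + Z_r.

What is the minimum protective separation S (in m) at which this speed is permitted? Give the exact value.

stop time T_s = (11/20)/2 = 0.2750 s
reaction-phase robot travel = 0.5500·0.0600 = 0.0330 m
robot covers 0.5500·0.2750 − ½·2.0000·0.2750² = 0.0756 m while stopping
human over T_r+T_s: 1.6000·(0.0600+0.2750) = 0.5360 m
margins: 0.0600+0.0050+0.1000 = 0.1650 m
S_min ≈ 0.0330+0.0756+0.5360+0.1650  ⇒  S_min = 6477/8000 m

S_min = 6477/8000 m = 0.8096 m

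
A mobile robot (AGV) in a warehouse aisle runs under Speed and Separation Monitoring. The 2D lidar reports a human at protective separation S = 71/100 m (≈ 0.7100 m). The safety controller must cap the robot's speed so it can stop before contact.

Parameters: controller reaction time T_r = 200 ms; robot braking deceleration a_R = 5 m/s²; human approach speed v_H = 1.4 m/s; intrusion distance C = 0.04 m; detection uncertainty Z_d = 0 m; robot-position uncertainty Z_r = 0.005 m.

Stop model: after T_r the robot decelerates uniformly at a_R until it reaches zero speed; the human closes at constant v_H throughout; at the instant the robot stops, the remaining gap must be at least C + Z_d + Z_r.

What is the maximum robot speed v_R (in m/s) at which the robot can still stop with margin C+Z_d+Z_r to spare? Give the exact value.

v_R_max = 7/10 m/s = 0.7000 m/s

collect terms ⇒ (1/10)·v_R² + (12/25)·v_R + (-77/200) = 0
  disc = (12/25)² − 4·(1/10)·(-77/200) = 961/2500 ; √disc = 31/50
  v_R = (−(12/25) + 31/50) / (2·(1/10)) = 7/10 m/s
check:
braking lasts T_s = (7/10)/5 = 0.1400 s
reaction-phase robot travel = 0.7000·0.2000 = 0.1400 m
robot under decel: 0.7000²/(2·5.0000) = 0.0490 m
person approaches 1.4000·(0.2000+0.1400) = 0.4760 m
margins: 0.0400+0.0000+0.0050 = 0.0450 m
sum ≈ 0.1400+0.0490+0.4760+0.0450 ≈ 0.7100 m = S ✓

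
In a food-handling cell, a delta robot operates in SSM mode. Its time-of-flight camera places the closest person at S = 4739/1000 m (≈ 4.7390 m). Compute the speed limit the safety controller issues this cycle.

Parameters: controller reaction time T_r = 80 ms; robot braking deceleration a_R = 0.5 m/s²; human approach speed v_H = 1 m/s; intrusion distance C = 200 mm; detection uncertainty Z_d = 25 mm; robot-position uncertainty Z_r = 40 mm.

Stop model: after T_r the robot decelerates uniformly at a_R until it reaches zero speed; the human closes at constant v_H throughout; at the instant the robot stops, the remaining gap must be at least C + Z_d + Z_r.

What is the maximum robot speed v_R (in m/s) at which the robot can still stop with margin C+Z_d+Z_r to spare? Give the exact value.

v_R_max = 13/10 m/s = 1.3000 m/s

quadratic (1)·v² + (52/25)·v + (-2197/500) = 0
  disc = (52/25)² − 4·(1)·(-2197/500) = 13689/625 ; √disc = 117/25
  v_R = (−(52/25) + 117/25) / (2·(1)) = 13/10 m/s
check:
T_s = v_R/a_R = (13/10)/(1/2) = 2.6000 s
reaction-phase robot travel = 1.3000·0.0800 = 0.1040 m
robot covers 1.3000·2.6000 − ½·0.5000·2.6000² = 1.6900 m while stopping
person approaches 1.0000·(0.0800+2.6000) = 2.6800 m
margins: 0.2000+0.0250+0.0400 = 0.2650 m
sum ≈ 0.1040+1.6900+2.6800+0.2650 ≈ 4.7390 m = S ✓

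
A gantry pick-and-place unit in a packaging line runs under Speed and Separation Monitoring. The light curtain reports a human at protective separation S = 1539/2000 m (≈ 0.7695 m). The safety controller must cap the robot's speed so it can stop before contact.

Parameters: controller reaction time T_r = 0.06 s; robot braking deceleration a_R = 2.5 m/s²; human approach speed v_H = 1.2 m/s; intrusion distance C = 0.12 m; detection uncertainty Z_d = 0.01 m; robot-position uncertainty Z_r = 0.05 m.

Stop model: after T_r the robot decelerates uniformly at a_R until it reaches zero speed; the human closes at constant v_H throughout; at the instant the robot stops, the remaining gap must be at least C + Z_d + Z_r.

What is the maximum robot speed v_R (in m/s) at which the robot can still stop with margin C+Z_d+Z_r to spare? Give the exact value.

collect terms ⇒ (1/5)·v_R² + (27/50)·v_R + (-207/400) = 0
  disc = (27/50)² − 4·(1/5)·(-207/400) = 441/625 ; √disc = 21/25
  v_R = (−(27/50) + 21/25) / (2·(1/5)) = 3/4 m/s
check:
braking lasts T_s = (3/4)/(5/2) = 0.3000 s
robot covers v_R·T_r = 0.7500·0.0600 = 0.0450 m before braking
robot covers 0.7500·0.3000 − ½·2.5000·0.3000² = 0.1125 m while stopping
human closes 1.2000·0.3600 = 0.4320 m
residual clearance needed = 0.1200+0.0100+0.0500 = 0.1800 m
sum ≈ 0.0450+0.1125+0.4320+0.1800 ≈ 0.7695 m = S ✓

v_R_max = 3/4 m/s = 0.7500 m/s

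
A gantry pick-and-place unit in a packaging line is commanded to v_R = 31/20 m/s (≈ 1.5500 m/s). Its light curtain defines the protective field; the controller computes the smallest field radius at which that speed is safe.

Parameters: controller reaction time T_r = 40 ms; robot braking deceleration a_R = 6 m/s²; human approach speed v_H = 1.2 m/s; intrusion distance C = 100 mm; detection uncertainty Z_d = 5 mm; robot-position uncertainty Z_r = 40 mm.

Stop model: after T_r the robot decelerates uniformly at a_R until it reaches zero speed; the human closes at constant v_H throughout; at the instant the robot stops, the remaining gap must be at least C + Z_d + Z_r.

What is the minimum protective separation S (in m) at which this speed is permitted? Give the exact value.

T_s = v_R/a_R = (31/20)/6 = 0.2583 s
robot in T_r: 1.5500·0.0400 = 0.0620 m
braking distance = 1.5500²/(2·6.0000) = 0.2002 m
human over T_r+T_s: 1.2000·(0.0400+0.2583) = 0.3580 m
C+Z_d+Z_r = 0.1000+0.0050+0.0400 = 0.1450 m
S_min ≈ 0.0620+0.2002+0.3580+0.1450  ⇒  S_min = 3673/4800 m

S_min = 3673/4800 m = 0.7652 m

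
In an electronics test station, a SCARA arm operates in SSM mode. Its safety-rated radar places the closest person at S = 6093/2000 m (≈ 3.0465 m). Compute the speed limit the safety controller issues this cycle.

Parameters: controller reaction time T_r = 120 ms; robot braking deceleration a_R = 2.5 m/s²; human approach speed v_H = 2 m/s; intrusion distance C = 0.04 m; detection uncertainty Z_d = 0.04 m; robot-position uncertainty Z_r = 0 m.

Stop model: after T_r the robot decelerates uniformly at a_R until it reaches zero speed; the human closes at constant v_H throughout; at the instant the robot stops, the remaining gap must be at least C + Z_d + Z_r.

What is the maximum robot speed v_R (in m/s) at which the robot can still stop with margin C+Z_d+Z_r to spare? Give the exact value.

v_R_max = 41/20 m/s = 2.0500 m/s

at the boundary: (1/5)·v² + (23/25)·v + (-5453/2000) = 0
  disc = (23/25)² − 4·(1/5)·(-5453/2000) = 7569/2500 ; √disc = 87/50
  v_R = (−(23/25) + 87/50) / (2·(1/5)) = 41/20 m/s
check:
stop time T_s = (41/20)/(5/2) = 0.8200 s
robot covers v_R·T_r = 2.0500·0.1200 = 0.2460 m before braking
braking distance = 2.0500²/(2·2.5000) = 0.8405 m
human over T_r+T_s: 2.0000·(0.1200+0.8200) = 1.8800 m
margins: 0.0400+0.0400+0.0000 = 0.0800 m
sum ≈ 0.2460+0.8405+1.8800+0.0800 ≈ 3.0465 m = S ✓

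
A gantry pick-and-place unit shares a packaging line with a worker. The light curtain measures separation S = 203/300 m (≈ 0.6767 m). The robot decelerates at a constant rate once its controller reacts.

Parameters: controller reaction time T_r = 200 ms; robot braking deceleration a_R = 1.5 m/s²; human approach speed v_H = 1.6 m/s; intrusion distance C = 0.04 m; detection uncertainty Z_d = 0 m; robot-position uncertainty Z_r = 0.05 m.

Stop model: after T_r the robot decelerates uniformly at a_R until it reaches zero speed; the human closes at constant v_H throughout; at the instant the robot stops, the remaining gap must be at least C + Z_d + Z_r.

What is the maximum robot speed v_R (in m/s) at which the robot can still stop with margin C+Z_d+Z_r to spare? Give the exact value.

v_R_max = 1/5 m/s = 0.2000 m/s

at the boundary: (1/3)·v² + (19/15)·v + (-4/15) = 0
  disc = (19/15)² − 4·(1/3)·(-4/15) = 49/25 ; √disc = 7/5
  v_R = (−(19/15) + 7/5) / (2·(1/3)) = 1/5 m/s
check:
stop time T_s = (1/5)/(3/2) = 0.1333 s
robot covers v_R·T_r = 0.2000·0.2000 = 0.0400 m before braking
robot under decel: 0.2000²/(2·1.5000) = 0.0133 m
human over T_r+T_s: 1.6000·(0.2000+0.1333) = 0.5333 m
C+Z_d+Z_r = 0.0400+0.0000+0.0500 = 0.0900 m
sum ≈ 0.0400+0.0133+0.5333+0.0900 ≈ 0.6767 m = S ✓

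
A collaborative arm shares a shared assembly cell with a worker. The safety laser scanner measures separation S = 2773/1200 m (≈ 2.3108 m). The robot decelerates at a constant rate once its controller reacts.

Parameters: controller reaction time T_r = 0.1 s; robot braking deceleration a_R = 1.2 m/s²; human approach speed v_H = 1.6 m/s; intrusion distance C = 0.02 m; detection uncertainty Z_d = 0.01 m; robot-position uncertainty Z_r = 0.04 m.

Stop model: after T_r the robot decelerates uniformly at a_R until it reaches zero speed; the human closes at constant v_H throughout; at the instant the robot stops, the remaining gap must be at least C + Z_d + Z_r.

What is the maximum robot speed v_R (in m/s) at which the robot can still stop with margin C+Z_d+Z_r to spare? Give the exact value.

v_R_max = 11/10 m/s = 1.1000 m/s

collect terms ⇒ (5/12)·v_R² + (43/30)·v_R + (-2497/1200) = 0
  disc = (43/30)² − 4·(5/12)·(-2497/1200) = 2209/400 ; √disc = 47/20
  v_R = (−(43/30) + 47/20) / (2·(5/12)) = 11/10 m/s
check:
T_s = v_R/a_R = (11/10)/(6/5) = 0.9167 s
robot covers v_R·T_r = 1.1000·0.1000 = 0.1100 m before braking
braking distance = 1.1000²/(2·1.2000) = 0.5042 m
human over T_r+T_s: 1.6000·(0.1000+0.9167) = 1.6267 m
C+Z_d+Z_r = 0.0200+0.0100+0.0400 = 0.0700 m
sum ≈ 0.1100+0.5042+1.6267+0.0700 ≈ 2.3108 m = S ✓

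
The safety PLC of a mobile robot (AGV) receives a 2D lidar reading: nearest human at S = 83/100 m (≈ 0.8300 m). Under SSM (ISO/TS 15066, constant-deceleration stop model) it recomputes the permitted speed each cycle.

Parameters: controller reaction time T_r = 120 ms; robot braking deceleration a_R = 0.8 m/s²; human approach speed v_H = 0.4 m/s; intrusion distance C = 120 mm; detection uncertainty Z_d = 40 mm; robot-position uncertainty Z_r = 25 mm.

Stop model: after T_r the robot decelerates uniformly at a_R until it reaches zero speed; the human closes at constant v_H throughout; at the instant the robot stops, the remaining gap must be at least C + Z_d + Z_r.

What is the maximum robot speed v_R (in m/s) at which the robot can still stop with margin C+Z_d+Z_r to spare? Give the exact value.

v_R_max = 3/5 m/s = 0.6000 m/s

quadratic (5/8)·v² + (31/50)·v + (-597/1000) = 0
  disc = (31/50)² − 4·(5/8)·(-597/1000) = 18769/10000 ; √disc = 137/100
  v_R = (−(31/50) + 137/100) / (2·(5/8)) = 3/5 m/s
check:
T_s = v_R/a_R = (3/5)/(4/5) = 0.7500 s
reaction-phase robot travel = 0.6000·0.1200 = 0.0720 m
robot covers 0.6000·0.7500 − ½·0.8000·0.7500² = 0.2250 m while stopping
human over T_r+T_s: 0.4000·(0.1200+0.7500) = 0.3480 m
residual clearance needed = 0.1200+0.0400+0.0250 = 0.1850 m
sum ≈ 0.0720+0.2250+0.3480+0.1850 ≈ 0.8300 m = S ✓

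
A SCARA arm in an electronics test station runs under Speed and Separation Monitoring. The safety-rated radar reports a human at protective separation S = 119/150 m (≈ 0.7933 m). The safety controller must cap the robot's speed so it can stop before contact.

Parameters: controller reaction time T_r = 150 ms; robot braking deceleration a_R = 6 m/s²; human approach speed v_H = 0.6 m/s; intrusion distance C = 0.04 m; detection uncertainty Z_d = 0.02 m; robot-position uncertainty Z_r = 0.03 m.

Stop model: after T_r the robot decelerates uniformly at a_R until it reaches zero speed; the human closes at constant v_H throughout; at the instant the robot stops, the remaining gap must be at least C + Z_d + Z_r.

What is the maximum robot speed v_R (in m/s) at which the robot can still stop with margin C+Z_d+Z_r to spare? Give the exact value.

quadratic (1/12)·v² + (1/4)·v + (-46/75) = 0
  disc = (1/4)² − 4·(1/12)·(-46/75) = 961/3600 ; √disc = 31/60
  v_R = (−(1/4) + 31/60) / (2·(1/12)) = 8/5 m/s
check:
braking lasts T_s = (8/5)/6 = 0.2667 s
robot covers v_R·T_r = 1.6000·0.1500 = 0.2400 m before braking
braking distance = 1.6000²/(2·6.0000) = 0.2133 m
human closes 0.6000·0.4167 = 0.2500 m
C+Z_d+Z_r = 0.0400+0.0200+0.0300 = 0.0900 m
sum ≈ 0.2400+0.2133+0.2500+0.0900 ≈ 0.7933 m = S ✓

v_R_max = 8/5 m/s = 1.6000 m/s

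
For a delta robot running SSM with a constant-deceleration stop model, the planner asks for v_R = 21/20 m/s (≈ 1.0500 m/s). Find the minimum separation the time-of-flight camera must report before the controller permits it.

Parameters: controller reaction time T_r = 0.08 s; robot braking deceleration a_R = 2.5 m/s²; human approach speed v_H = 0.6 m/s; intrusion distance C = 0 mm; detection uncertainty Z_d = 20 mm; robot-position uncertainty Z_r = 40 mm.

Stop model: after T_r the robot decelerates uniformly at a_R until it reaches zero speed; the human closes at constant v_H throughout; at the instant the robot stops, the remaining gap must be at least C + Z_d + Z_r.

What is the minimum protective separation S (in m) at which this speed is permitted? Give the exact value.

S_min = 1329/2000 m = 0.6645 m

braking lasts T_s = (21/20)/(5/2) = 0.4200 s
robot covers v_R·T_r = 1.0500·0.0800 = 0.0840 m before braking
robot under decel: 1.0500²/(2·2.5000) = 0.2205 m
human over T_r+T_s: 0.6000·(0.0800+0.4200) = 0.3000 m
C+Z_d+Z_r = 0.0000+0.0200+0.0400 = 0.0600 m
S_min ≈ 0.0840+0.2205+0.3000+0.0600  ⇒  S_min = 1329/2000 m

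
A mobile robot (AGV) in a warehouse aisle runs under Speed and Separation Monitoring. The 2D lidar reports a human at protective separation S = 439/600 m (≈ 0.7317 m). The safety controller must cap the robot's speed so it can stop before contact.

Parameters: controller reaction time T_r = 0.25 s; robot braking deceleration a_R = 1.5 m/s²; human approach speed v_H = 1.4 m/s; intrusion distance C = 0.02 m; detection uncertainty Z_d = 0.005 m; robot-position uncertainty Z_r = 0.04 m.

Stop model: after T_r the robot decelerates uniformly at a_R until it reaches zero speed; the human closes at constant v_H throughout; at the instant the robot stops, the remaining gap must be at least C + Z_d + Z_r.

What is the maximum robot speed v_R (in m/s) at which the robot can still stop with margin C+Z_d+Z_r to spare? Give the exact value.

v_R_max = 1/4 m/s = 0.2500 m/s

collect terms ⇒ (1/3)·v_R² + (71/60)·v_R + (-19/60) = 0
  disc = (71/60)² − 4·(1/3)·(-19/60) = 729/400 ; √disc = 27/20
  v_R = (−(71/60) + 27/20) / (2·(1/3)) = 1/4 m/s
check:
braking lasts T_s = (1/4)/(3/2) = 0.1667 s
robot in T_r: 0.2500·0.2500 = 0.0625 m
robot under decel: 0.2500²/(2·1.5000) = 0.0208 m
human over T_r+T_s: 1.4000·(0.2500+0.1667) = 0.5833 m
residual clearance needed = 0.0200+0.0050+0.0400 = 0.0650 m
sum ≈ 0.0625+0.0208+0.5833+0.0650 ≈ 0.7317 m = S ✓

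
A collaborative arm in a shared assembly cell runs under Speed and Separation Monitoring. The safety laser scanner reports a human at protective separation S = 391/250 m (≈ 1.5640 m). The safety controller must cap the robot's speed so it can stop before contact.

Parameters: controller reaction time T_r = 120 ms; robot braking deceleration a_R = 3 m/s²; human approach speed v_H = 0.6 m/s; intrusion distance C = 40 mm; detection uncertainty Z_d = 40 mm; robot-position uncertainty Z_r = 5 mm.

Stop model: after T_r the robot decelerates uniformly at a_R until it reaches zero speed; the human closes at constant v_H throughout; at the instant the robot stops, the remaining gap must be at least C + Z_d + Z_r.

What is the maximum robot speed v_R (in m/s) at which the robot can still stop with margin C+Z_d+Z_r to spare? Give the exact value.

v_R_max = 21/10 m/s = 2.1000 m/s

at the boundary: (1/6)·v² + (8/25)·v + (-1407/1000) = 0
  disc = (8/25)² − 4·(1/6)·(-1407/1000) = 2601/2500 ; √disc = 51/50
  v_R = (−(8/25) + 51/50) / (2·(1/6)) = 21/10 m/s
check:
braking lasts T_s = (21/10)/3 = 0.7000 s
robot covers v_R·T_r = 2.1000·0.1200 = 0.2520 m before braking
robot covers 2.1000·0.7000 − ½·3.0000·0.7000² = 0.7350 m while stopping
human closes 0.6000·0.8200 = 0.4920 m
C+Z_d+Z_r = 0.0400+0.0400+0.0050 = 0.0850 m
sum ≈ 0.2520+0.7350+0.4920+0.0850 ≈ 1.5640 m = S ✓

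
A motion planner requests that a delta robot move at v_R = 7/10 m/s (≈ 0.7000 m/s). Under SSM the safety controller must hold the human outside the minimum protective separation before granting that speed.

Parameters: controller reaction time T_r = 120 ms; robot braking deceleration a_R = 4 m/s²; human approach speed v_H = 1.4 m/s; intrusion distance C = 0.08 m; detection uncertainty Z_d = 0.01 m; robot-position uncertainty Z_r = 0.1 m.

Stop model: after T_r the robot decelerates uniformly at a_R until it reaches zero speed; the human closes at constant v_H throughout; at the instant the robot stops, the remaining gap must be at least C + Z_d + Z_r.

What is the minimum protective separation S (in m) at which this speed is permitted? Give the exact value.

S_min = 2993/4000 m = 0.7482 m

T_s = v_R/a_R = (7/10)/4 = 0.1750 s
robot covers v_R·T_r = 0.7000·0.1200 = 0.0840 m before braking
robot under decel: 0.7000²/(2·4.0000) = 0.0612 m
human over T_r+T_s: 1.4000·(0.1200+0.1750) = 0.4130 m
C+Z_d+Z_r = 0.0800+0.0100+0.1000 = 0.1900 m
S_min ≈ 0.0840+0.0612+0.4130+0.1900  ⇒  S_min = 2993/4000 m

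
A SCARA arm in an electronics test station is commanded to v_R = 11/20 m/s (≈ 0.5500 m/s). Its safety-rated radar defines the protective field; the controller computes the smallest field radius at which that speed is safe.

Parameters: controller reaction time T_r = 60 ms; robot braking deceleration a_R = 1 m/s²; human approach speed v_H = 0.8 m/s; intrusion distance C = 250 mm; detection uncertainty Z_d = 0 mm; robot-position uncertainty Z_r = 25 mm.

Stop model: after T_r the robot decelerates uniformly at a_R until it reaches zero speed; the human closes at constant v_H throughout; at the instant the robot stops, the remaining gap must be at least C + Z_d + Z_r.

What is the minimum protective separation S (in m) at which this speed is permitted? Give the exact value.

S_min = 3789/4000 m = 0.9473 m

braking lasts T_s = (11/20)/1 = 0.5500 s
reaction-phase robot travel = 0.5500·0.0600 = 0.0330 m
robot under decel: 0.5500²/(2·1.0000) = 0.1512 m
person approaches 0.8000·(0.0600+0.5500) = 0.4880 m
residual clearance needed = 0.2500+0.0000+0.0250 = 0.2750 m
S_min ≈ 0.0330+0.1512+0.4880+0.2750  ⇒  S_min = 3789/4000 m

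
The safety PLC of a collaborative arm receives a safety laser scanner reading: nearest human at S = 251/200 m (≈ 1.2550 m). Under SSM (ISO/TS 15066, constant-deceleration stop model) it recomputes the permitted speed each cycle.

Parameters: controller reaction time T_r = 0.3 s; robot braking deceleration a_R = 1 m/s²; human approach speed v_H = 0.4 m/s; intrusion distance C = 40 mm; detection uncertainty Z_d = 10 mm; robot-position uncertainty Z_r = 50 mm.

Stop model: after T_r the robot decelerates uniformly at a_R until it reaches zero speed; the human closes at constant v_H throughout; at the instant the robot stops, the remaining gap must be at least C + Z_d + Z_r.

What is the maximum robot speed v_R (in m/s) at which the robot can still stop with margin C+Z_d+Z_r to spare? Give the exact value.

v_R_max = 9/10 m/s = 0.9000 m/s

collect terms ⇒ (1/2)·v_R² + (7/10)·v_R + (-207/200) = 0
  disc = (7/10)² − 4·(1/2)·(-207/200) = 64/25 ; √disc = 8/5
  v_R = (−(7/10) + 8/5) / (2·(1/2)) = 9/10 m/s
check:
stop time T_s = (9/10)/1 = 0.9000 s
robot covers v_R·T_r = 0.9000·0.3000 = 0.2700 m before braking
robot under decel: 0.9000²/(2·1.0000) = 0.4050 m
human over T_r+T_s: 0.4000·(0.3000+0.9000) = 0.4800 m
margins: 0.0400+0.0100+0.0500 = 0.1000 m
sum ≈ 0.2700+0.4050+0.4800+0.1000 ≈ 1.2550 m = S ✓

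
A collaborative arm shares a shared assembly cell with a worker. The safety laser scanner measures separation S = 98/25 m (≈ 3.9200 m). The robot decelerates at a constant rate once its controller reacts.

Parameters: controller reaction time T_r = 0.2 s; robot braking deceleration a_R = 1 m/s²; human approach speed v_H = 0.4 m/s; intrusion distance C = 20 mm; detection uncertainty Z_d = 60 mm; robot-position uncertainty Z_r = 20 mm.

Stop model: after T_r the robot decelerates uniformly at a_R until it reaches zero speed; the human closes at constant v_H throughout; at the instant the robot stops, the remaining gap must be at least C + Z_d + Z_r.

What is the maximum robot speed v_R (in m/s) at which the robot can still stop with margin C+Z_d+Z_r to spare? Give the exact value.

collect terms ⇒ (1/2)·v_R² + (3/5)·v_R + (-187/50) = 0
  disc = (3/5)² − 4·(1/2)·(-187/50) = 196/25 ; √disc = 14/5
  v_R = (−(3/5) + 14/5) / (2·(1/2)) = 11/5 m/s
check:
stop time T_s = (11/5)/1 = 2.2000 s
robot covers v_R·T_r = 2.2000·0.2000 = 0.4400 m before braking
braking distance = 2.2000²/(2·1.0000) = 2.4200 m
person approaches 0.4000·(0.2000+2.2000) = 0.9600 m
residual clearance needed = 0.0200+0.0600+0.0200 = 0.1000 m
sum ≈ 0.4400+2.4200+0.9600+0.1000 ≈ 3.9200 m = S ✓

v_R_max = 11/5 m/s = 2.2000 m/s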